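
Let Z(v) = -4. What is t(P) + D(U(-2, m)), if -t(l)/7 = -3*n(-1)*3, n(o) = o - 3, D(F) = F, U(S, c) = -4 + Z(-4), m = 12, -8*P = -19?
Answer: -260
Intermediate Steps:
P = 19/8 (P = -1/8*(-19) = 19/8 ≈ 2.3750)
U(S, c) = -8 (U(S, c) = -4 - 4 = -8)
n(o) = -3 + o
t(l) = -252 (t(l) = -7*(-3*(-3 - 1))*3 = -7*(-3*(-4))*3 = -84*3 = -7*36 = -252)
t(P) + D(U(-2, m)) = -252 - 8 = -260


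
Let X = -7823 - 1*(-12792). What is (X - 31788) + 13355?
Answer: -13464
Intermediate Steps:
X = 4969 (X = -7823 + 12792 = 4969)
(X - 31788) + 13355 = (4969 - 31788) + 13355 = -26819 + 13355 = -13464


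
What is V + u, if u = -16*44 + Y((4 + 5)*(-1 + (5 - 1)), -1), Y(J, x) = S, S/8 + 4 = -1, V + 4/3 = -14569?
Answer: -45943/3 ≈ -15314.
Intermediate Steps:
V = -43711/3 (V = -4/3 - 14569 = -43711/3 ≈ -14570.)
S = -40 (S = -32 + 8*(-1) = -32 - 8 = -40)
Y(J, x) = -40
u = -744 (u = -16*44 - 40 = -704 - 40 = -744)
V + u = -43711/3 - 744 = -45943/3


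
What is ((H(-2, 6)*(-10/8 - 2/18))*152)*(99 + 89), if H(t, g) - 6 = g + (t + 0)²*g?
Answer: -1400224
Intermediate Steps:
H(t, g) = 6 + g + g*t² (H(t, g) = 6 + (g + (t + 0)²*g) = 6 + (g + t²*g) = 6 + (g + g*t²) = 6 + g + g*t²)
((H(-2, 6)*(-10/8 - 2/18))*152)*(99 + 89) = (((6 + 6 + 6*(-2)²)*(-10/8 - 2/18))*152)*(99 + 89) = (((6 + 6 + 6*4)*(-10*⅛ - 2*1/18))*152)*188 = (((6 + 6 + 24)*(-5/4 - ⅑))*152)*188 = ((36*(-49/36))*152)*188 = -49*152*188 = -7448*188 = -1400224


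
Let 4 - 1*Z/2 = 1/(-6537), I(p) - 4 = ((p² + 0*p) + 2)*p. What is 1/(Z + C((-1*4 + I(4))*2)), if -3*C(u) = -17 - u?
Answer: 6537/403117 ≈ 0.016216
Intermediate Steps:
I(p) = 4 + p*(2 + p²) (I(p) = 4 + ((p² + 0*p) + 2)*p = 4 + ((p² + 0) + 2)*p = 4 + (p² + 2)*p = 4 + (2 + p²)*p = 4 + p*(2 + p²))
C(u) = 17/3 + u/3 (C(u) = -(-17 - u)/3 = 17/3 + u/3)
Z = 52298/6537 (Z = 8 - 2/(-6537) = 8 - 2*(-1/6537) = 8 + 2/6537 = 52298/6537 ≈ 8.0003)
1/(Z + C((-1*4 + I(4))*2)) = 1/(52298/6537 + (17/3 + ((-1*4 + (4 + 4³ + 2*4))*2)/3)) = 1/(52298/6537 + (17/3 + ((-4 + (4 + 64 + 8))*2)/3)) = 1/(52298/6537 + (17/3 + ((-4 + 76)*2)/3)) = 1/(52298/6537 + (17/3 + (72*2)/3)) = 1/(52298/6537 + (17/3 + (⅓)*144)) = 1/(52298/6537 + (17/3 + 48)) = 1/(52298/6537 + 161/3) = 1/(403117/6537) = 6537/403117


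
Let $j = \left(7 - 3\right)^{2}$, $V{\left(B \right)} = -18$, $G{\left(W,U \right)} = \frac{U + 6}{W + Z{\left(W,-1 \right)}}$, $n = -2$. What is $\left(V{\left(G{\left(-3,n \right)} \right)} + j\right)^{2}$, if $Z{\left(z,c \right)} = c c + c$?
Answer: $4$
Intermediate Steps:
$Z{\left(z,c \right)} = c + c^{2}$ ($Z{\left(z,c \right)} = c^{2} + c = c + c^{2}$)
$G{\left(W,U \right)} = \frac{6 + U}{W}$ ($G{\left(W,U \right)} = \frac{U + 6}{W - \left(1 - 1\right)} = \frac{6 + U}{W - 0} = \frac{6 + U}{W + 0} = \frac{6 + U}{W}$)
$j = 16$ ($j = 4^{2} = 16$)
$\left(V{\left(G{\left(-3,n \right)} \right)} + j\right)^{2} = \left(-18 + 16\right)^{2} = \left(-2\right)^{2} = 4$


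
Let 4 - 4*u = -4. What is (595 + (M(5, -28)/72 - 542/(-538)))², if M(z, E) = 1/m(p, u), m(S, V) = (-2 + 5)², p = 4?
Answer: 10793447304561289/30384673344 ≈ 3.5523e+5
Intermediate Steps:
u = 2 (u = 1 - ¼*(-4) = 1 + 1 = 2)
m(S, V) = 9 (m(S, V) = 3² = 9)
M(z, E) = ⅑ (M(z, E) = 1/9 = ⅑)
(595 + (M(5, -28)/72 - 542/(-538)))² = (595 + ((⅑)/72 - 542/(-538)))² = (595 + ((⅑)*(1/72) - 542*(-1/538)))² = (595 + (1/648 + 271/269))² = (595 + 175877/174312)² = (103891517/174312)² = 10793447304561289/30384673344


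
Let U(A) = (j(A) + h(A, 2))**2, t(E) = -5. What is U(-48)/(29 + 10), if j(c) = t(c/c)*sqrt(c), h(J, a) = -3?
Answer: -397/13 + 40*I*sqrt(3)/13 ≈ -30.538 + 5.3294*I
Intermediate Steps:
j(c) = -5*sqrt(c)
U(A) = (-3 - 5*sqrt(A))**2 (U(A) = (-5*sqrt(A) - 3)**2 = (-3 - 5*sqrt(A))**2)
U(-48)/(29 + 10) = (3 + 5*sqrt(-48))**2/(29 + 10) = (3 + 5*(4*I*sqrt(3)))**2/39 = (3 + 20*I*sqrt(3))**2*(1/39) = (3 + 20*I*sqrt(3))**2/39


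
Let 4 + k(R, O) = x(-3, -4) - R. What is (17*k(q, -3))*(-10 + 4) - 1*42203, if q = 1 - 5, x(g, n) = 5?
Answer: -42713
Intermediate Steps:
q = -4
k(R, O) = 1 - R (k(R, O) = -4 + (5 - R) = 1 - R)
(17*k(q, -3))*(-10 + 4) - 1*42203 = (17*(1 - 1*(-4)))*(-10 + 4) - 1*42203 = (17*(1 + 4))*(-6) - 42203 = (17*5)*(-6) - 42203 = 85*(-6) - 42203 = -510 - 42203 = -42713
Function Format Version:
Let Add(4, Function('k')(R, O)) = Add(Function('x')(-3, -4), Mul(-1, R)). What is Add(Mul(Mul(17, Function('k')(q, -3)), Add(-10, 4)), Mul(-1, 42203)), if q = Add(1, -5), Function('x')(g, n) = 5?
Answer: -42713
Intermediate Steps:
q = -4
Function('k')(R, O) = Add(1, Mul(-1, R)) (Function('k')(R, O) = Add(-4, Add(5, Mul(-1, R))) = Add(1, Mul(-1, R)))
Add(Mul(Mul(17, Function('k')(q, -3)), Add(-10, 4)), Mul(-1, 42203)) = Add(Mul(Mul(17, Add(1, Mul(-1, -4))), Add(-10, 4)), Mul(-1, 42203)) = Add(Mul(Mul(17, Add(1, 4)), -6), -42203) = Add(Mul(Mul(17, 5), -6), -42203) = Add(Mul(85, -6), -42203) = Add(-510, -42203) = -42713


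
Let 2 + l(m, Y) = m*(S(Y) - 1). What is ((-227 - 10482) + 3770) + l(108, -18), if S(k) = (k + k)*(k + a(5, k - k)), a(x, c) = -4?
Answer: 78487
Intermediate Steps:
S(k) = 2*k*(-4 + k) (S(k) = (k + k)*(k - 4) = (2*k)*(-4 + k) = 2*k*(-4 + k))
l(m, Y) = -2 + m*(-1 + 2*Y*(-4 + Y)) (l(m, Y) = -2 + m*(2*Y*(-4 + Y) - 1) = -2 + m*(-1 + 2*Y*(-4 + Y)))
((-227 - 10482) + 3770) + l(108, -18) = ((-227 - 10482) + 3770) + (-2 - 1*108 + 2*(-18)*108*(-4 - 18)) = (-10709 + 3770) + (-2 - 108 + 2*(-18)*108*(-22)) = -6939 + (-2 - 108 + 85536) = -6939 + 85426 = 78487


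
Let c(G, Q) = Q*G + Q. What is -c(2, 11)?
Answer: -33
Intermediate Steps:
c(G, Q) = Q + G*Q (c(G, Q) = G*Q + Q = Q + G*Q)
-c(2, 11) = -11*(1 + 2) = -11*3 = -1*33 = -33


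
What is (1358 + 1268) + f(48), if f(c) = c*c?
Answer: 4930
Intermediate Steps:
f(c) = c**2
(1358 + 1268) + f(48) = (1358 + 1268) + 48**2 = 2626 + 2304 = 4930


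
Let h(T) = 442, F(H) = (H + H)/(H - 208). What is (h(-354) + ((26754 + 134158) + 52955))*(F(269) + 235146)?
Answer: 3074143449196/61 ≈ 5.0396e+10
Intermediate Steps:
F(H) = 2*H/(-208 + H) (F(H) = (2*H)/(-208 + H) = 2*H/(-208 + H))
(h(-354) + ((26754 + 134158) + 52955))*(F(269) + 235146) = (442 + ((26754 + 134158) + 52955))*(2*269/(-208 + 269) + 235146) = (442 + (160912 + 52955))*(2*269/61 + 235146) = (442 + 213867)*(2*269*(1/61) + 235146) = 214309*(538/61 + 235146) = 214309*(14344444/61) = 3074143449196/61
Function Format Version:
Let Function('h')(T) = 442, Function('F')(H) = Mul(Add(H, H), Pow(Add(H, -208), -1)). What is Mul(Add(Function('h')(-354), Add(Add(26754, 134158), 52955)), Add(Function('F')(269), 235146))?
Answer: Rational(3074143449196, 61) ≈ 5.0396e+10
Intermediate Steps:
Function('F')(H) = Mul(2, H, Pow(Add(-208, H), -1)) (Function('F')(H) = Mul(Mul(2, H), Pow(Add(-208, H), -1)) = Mul(2, H, Pow(Add(-208, H), -1)))
Mul(Add(Function('h')(-354), Add(Add(26754, 134158), 52955)), Add(Function('F')(269), 235146)) = Mul(Add(442, Add(Add(26754, 134158), 52955)), Add(Mul(2, 269, Pow(Add(-208, 269), -1)), 235146)) = Mul(Add(442, Add(160912, 52955)), Add(Mul(2, 269, Pow(61, -1)), 235146)) = Mul(Add(442, 213867), Add(Mul(2, 269, Rational(1, 61)), 235146)) = Mul(214309, Add(Rational(538, 61), 235146)) = Mul(214309, Rational(14344444, 61)) = Rational(3074143449196, 61)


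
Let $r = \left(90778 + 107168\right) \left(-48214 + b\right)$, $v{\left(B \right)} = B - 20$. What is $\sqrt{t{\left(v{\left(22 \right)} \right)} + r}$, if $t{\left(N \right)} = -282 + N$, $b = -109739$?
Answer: $i \sqrt{31266164818} \approx 1.7682 \cdot 10^{5} i$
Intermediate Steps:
$v{\left(B \right)} = -20 + B$
$r = -31266164538$ ($r = \left(90778 + 107168\right) \left(-48214 - 109739\right) = 197946 \left(-157953\right) = -31266164538$)
$\sqrt{t{\left(v{\left(22 \right)} \right)} + r} = \sqrt{\left(-282 + \left(-20 + 22\right)\right) - 31266164538} = \sqrt{\left(-282 + 2\right) - 31266164538} = \sqrt{-280 - 31266164538} = \sqrt{-31266164818} = i \sqrt{31266164818}$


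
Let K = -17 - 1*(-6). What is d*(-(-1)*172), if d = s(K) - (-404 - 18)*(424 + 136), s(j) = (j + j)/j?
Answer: 40647384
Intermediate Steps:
K = -11 (K = -17 + 6 = -11)
s(j) = 2 (s(j) = (2*j)/j = 2)
d = 236322 (d = 2 - (-404 - 18)*(424 + 136) = 2 - (-422)*560 = 2 - 1*(-236320) = 2 + 236320 = 236322)
d*(-(-1)*172) = 236322*(-(-1)*172) = 236322*(-1*(-172)) = 236322*172 = 40647384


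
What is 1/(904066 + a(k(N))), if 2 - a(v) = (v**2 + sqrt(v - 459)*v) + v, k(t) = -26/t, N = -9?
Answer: 2965758219/2681213795010212 + 3159*I*sqrt(4105)/2681213795010212 ≈ 1.1061e-6 + 7.5488e-11*I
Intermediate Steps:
a(v) = 2 - v - v**2 - v*sqrt(-459 + v) (a(v) = 2 - ((v**2 + sqrt(v - 459)*v) + v) = 2 - ((v**2 + sqrt(-459 + v)*v) + v) = 2 - ((v**2 + v*sqrt(-459 + v)) + v) = 2 - (v + v**2 + v*sqrt(-459 + v)) = 2 + (-v - v**2 - v*sqrt(-459 + v)) = 2 - v - v**2 - v*sqrt(-459 + v))
1/(904066 + a(k(N))) = 1/(904066 + (2 - (-26)/(-9) - (-26/(-9))**2 - (-26/(-9))*sqrt(-459 - 26/(-9)))) = 1/(904066 + (2 - (-26)*(-1)/9 - (-26*(-1/9))**2 - (-26*(-1/9))*sqrt(-459 - 26*(-1/9)))) = 1/(904066 + (2 - 1*26/9 - (26/9)**2 - 1*26/9*sqrt(-459 + 26/9))) = 1/(904066 + (2 - 26/9 - 1*676/81 - 1*26/9*sqrt(-4105/9))) = 1/(904066 + (2 - 26/9 - 676/81 - 1*26/9*I*sqrt(4105)/3)) = 1/(904066 + (2 - 26/9 - 676/81 - 26*I*sqrt(4105)/27)) = 1/(904066 + (-748/81 - 26*I*sqrt(4105)/27)) = 1/(73228598/81 - 26*I*sqrt(4105)/27)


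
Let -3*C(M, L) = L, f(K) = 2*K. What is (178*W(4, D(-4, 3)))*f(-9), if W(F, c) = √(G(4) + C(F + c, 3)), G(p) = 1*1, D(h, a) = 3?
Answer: 0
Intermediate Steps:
C(M, L) = -L/3
G(p) = 1
W(F, c) = 0 (W(F, c) = √(1 - ⅓*3) = √(1 - 1) = √0 = 0)
(178*W(4, D(-4, 3)))*f(-9) = (178*0)*(2*(-9)) = 0*(-18) = 0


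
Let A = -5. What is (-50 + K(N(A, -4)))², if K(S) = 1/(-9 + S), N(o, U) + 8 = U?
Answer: 1104601/441 ≈ 2504.8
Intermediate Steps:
N(o, U) = -8 + U
(-50 + K(N(A, -4)))² = (-50 + 1/(-9 + (-8 - 4)))² = (-50 + 1/(-9 - 12))² = (-50 + 1/(-21))² = (-50 - 1/21)² = (-1051/21)² = 1104601/441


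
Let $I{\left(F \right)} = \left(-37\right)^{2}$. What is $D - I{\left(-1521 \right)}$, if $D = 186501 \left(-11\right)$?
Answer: $-2052880$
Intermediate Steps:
$I{\left(F \right)} = 1369$
$D = -2051511$
$D - I{\left(-1521 \right)} = -2051511 - 1369 = -2052880$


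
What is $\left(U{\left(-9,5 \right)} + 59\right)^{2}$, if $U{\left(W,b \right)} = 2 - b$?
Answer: $3136$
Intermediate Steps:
$\left(U{\left(-9,5 \right)} + 59\right)^{2} = \left(\left(2 - 5\right) + 59\right)^{2} = \left(-3 + 59\right)^{2} = 56^{2} = 3136$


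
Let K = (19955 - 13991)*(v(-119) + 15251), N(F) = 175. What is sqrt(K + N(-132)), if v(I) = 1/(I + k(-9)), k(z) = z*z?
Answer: sqrt(32835470521)/19 ≈ 9537.1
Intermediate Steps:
k(z) = z**2
v(I) = 1/(81 + I) (v(I) = 1/(I + (-9)**2) = 1/(I + 81) = 1/(81 + I))
K = 1728179334/19 (K = (19955 - 13991)*(1/(81 - 119) + 15251) = 5964*(1/(-38) + 15251) = 5964*(-1/38 + 15251) = 5964*(579537/38) = 1728179334/19 ≈ 9.0957e+7)
sqrt(K + N(-132)) = sqrt(1728179334/19 + 175) = sqrt(1728182659/19) = sqrt(32835470521)/19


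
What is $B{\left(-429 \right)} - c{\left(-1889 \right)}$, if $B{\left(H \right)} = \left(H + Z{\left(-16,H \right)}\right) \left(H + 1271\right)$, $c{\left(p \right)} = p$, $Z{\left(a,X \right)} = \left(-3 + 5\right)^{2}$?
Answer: $-355961$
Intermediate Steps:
$Z{\left(a,X \right)} = 4$ ($Z{\left(a,X \right)} = 2^{2} = 4$)
$B{\left(H \right)} = \left(4 + H\right) \left(1271 + H\right)$ ($B{\left(H \right)} = \left(H + 4\right) \left(H + 1271\right) = \left(4 + H\right) \left(1271 + H\right)$)
$B{\left(-429 \right)} - c{\left(-1889 \right)} = \left(5084 + \left(-429\right)^{2} + 1275 \left(-429\right)\right) - -1889 = \left(5084 + 184041 - 546975\right) + 1889 = -357850 + 1889 = -355961$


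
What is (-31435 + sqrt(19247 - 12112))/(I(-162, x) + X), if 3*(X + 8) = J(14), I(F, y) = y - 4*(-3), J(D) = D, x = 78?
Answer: -18861/52 + 3*sqrt(7135)/260 ≈ -361.74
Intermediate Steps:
I(F, y) = 12 + y (I(F, y) = y + 12 = 12 + y)
X = -10/3 (X = -8 + (1/3)*14 = -8 + 14/3 = -10/3 ≈ -3.3333)
(-31435 + sqrt(19247 - 12112))/(I(-162, x) + X) = (-31435 + sqrt(19247 - 12112))/((12 + 78) - 10/3) = (-31435 + sqrt(7135))/(90 - 10/3) = (-31435 + sqrt(7135))/(260/3) = (-31435 + sqrt(7135))*(3/260) = -18861/52 + 3*sqrt(7135)/260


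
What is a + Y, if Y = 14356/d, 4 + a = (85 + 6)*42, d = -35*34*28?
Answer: 31800351/8330 ≈ 3817.6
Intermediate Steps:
d = -33320 (d = -1190*28 = -33320)
a = 3818 (a = -4 + (85 + 6)*42 = -4 + 91*42 = -4 + 3822 = 3818)
Y = -3589/8330 (Y = 14356/(-33320) = 14356*(-1/33320) = -3589/8330 ≈ -0.43085)
a + Y = 3818 - 3589/8330 = 31800351/8330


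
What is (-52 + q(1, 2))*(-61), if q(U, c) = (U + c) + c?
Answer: 2867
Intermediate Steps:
q(U, c) = U + 2*c
(-52 + q(1, 2))*(-61) = (-52 + (1 + 2*2))*(-61) = (-52 + (1 + 4))*(-61) = (-52 + 5)*(-61) = -47*(-61) = 2867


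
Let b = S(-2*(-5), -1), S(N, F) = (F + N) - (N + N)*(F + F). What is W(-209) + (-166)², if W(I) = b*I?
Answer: 17315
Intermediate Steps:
S(N, F) = F + N - 4*F*N (S(N, F) = (F + N) - 2*N*2*F = (F + N) - 4*F*N = F + N - 4*F*N)
b = 49 (b = -1 - 2*(-5) - 4*(-1)*(-2*(-5)) = -1 + 10 - 4*(-1)*10 = -1 + 10 + 40 = 49)
W(I) = 49*I
W(-209) + (-166)² = 49*(-209) + (-166)² = -10241 + 27556 = 17315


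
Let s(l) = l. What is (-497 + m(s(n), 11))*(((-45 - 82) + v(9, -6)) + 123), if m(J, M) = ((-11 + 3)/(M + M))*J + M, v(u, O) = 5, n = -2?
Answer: -5338/11 ≈ -485.27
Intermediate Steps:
m(J, M) = M - 4*J/M (m(J, M) = (-8*1/(2*M))*J + M = (-4/M)*J + M = -4*J/M + M = M - 4*J/M)
(-497 + m(s(n), 11))*(((-45 - 82) + v(9, -6)) + 123) = (-497 + (11 - 4*(-2)/11))*(((-45 - 82) + 5) + 123) = (-497 + (11 - 4*(-2)*1/11))*((-127 + 5) + 123) = (-497 + (11 + 8/11))*(-122 + 123) = (-497 + 129/11)*1 = -5338/11*1 = -5338/11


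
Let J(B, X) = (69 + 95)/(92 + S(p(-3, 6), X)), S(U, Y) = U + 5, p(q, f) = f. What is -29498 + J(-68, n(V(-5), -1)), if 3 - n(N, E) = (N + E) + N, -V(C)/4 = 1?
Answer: -3038130/103 ≈ -29496.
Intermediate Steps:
V(C) = -4 (V(C) = -4*1 = -4)
n(N, E) = 3 - E - 2*N (n(N, E) = 3 - ((N + E) + N) = 3 - ((E + N) + N) = 3 - (E + 2*N) = 3 + (-E - 2*N) = 3 - E - 2*N)
S(U, Y) = 5 + U
J(B, X) = 164/103 (J(B, X) = (69 + 95)/(92 + (5 + 6)) = 164/(92 + 11) = 164/103)
-29498 + J(-68, n(V(-5), -1)) = -29498 + 164/103 = -3038130/103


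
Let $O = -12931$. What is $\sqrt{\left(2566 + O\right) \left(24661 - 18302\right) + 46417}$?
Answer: $i \sqrt{65864618} \approx 8115.7 i$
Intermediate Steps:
$\sqrt{\left(2566 + O\right) \left(24661 - 18302\right) + 46417} = \sqrt{\left(2566 - 12931\right) \left(24661 - 18302\right) + 46417} = \sqrt{\left(-10365\right) 6359 + 46417} = \sqrt{-65911035 + 46417} = \sqrt{-65864618} = i \sqrt{65864618}$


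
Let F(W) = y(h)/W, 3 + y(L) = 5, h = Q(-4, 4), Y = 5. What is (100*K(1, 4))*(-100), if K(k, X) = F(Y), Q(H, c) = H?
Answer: -4000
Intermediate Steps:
h = -4
y(L) = 2 (y(L) = -3 + 5 = 2)
F(W) = 2/W
K(k, X) = ⅖ (K(k, X) = 2/5 = 2*(⅕) = ⅖)
(100*K(1, 4))*(-100) = (100*(⅖))*(-100) = 40*(-100) = -4000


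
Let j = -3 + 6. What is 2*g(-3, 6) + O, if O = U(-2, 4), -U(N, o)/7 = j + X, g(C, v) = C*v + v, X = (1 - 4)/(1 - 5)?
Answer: -201/4 ≈ -50.250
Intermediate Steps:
j = 3
X = ¾ (X = -3/(-4) = -3*(-¼) = ¾ ≈ 0.75000)
g(C, v) = v + C*v
U(N, o) = -105/4 (U(N, o) = -7*(3 + ¾) = -7*15/4 = -105/4)
O = -105/4 ≈ -26.250
2*g(-3, 6) + O = 2*(6*(1 - 3)) - 105/4 = 2*(6*(-2)) - 105/4 = 2*(-12) - 105/4 = -24 - 105/4 = -201/4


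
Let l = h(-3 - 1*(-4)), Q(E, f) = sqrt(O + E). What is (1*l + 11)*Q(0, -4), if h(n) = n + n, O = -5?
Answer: 13*I*sqrt(5) ≈ 29.069*I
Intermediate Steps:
h(n) = 2*n
Q(E, f) = sqrt(-5 + E)
l = 2 (l = 2*(-3 - 1*(-4)) = 2*(-3 + 4) = 2*1 = 2)
(1*l + 11)*Q(0, -4) = (1*2 + 11)*sqrt(-5 + 0) = (2 + 11)*sqrt(-5) = 13*(I*sqrt(5)) = 13*I*sqrt(5)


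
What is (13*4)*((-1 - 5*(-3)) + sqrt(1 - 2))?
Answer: 728 + 52*I ≈ 728.0 + 52.0*I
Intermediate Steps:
(13*4)*((-1 - 5*(-3)) + sqrt(1 - 2)) = 52*((-1 + 15) + sqrt(-1)) = 52*(14 + I) = 728 + 52*I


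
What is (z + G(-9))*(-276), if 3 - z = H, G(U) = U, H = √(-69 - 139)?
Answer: 1656 + 1104*I*√13 ≈ 1656.0 + 3980.5*I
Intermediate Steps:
H = 4*I*√13 (H = √(-208) = 4*I*√13 ≈ 14.422*I)
z = 3 - 4*I*√13 ≈ 3.0 - 14.422*I
(z + G(-9))*(-276) = ((3 - 4*I*√13) - 9)*(-276) = (-6 - 4*I*√13)*(-276) = 1656 + 1104*I*√13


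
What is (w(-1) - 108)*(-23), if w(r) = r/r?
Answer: 2461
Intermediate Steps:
w(r) = 1
(w(-1) - 108)*(-23) = (1 - 108)*(-23) = -107*(-23) = 2461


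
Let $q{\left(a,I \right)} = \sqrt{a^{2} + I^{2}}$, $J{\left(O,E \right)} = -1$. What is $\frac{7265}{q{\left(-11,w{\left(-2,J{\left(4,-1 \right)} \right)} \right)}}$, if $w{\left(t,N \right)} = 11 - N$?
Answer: $\frac{1453 \sqrt{265}}{53} \approx 446.29$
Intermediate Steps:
$q{\left(a,I \right)} = \sqrt{I^{2} + a^{2}}$
$\frac{7265}{q{\left(-11,w{\left(-2,J{\left(4,-1 \right)} \right)} \right)}} = \frac{7265}{\sqrt{\left(11 - -1\right)^{2} + \left(-11\right)^{2}}} = \frac{7265}{\sqrt{\left(11 + 1\right)^{2} + 121}} = \frac{7265}{\sqrt{12^{2} + 121}} = \frac{7265}{\sqrt{144 + 121}} = \frac{7265}{\sqrt{265}} = 7265 \frac{\sqrt{265}}{265} = \frac{1453 \sqrt{265}}{53}$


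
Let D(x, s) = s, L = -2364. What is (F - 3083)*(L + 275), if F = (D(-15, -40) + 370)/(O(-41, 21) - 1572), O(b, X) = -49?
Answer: 10440556697/1621 ≈ 6.4408e+6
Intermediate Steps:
F = -330/1621 (F = (-40 + 370)/(-49 - 1572) = 330/(-1621) = 330*(-1/1621) = -330/1621 ≈ -0.20358)
(F - 3083)*(L + 275) = (-330/1621 - 3083)*(-2364 + 275) = -4997873/1621*(-2089) = 10440556697/1621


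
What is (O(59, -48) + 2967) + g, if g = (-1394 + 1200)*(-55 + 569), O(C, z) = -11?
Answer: -96760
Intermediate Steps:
g = -99716 (g = -194*514 = -99716)
(O(59, -48) + 2967) + g = (-11 + 2967) - 99716 = 2956 - 99716 = -96760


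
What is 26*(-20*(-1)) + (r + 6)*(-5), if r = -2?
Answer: 500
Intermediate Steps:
26*(-20*(-1)) + (r + 6)*(-5) = 26*(-20*(-1)) + (-2 + 6)*(-5) = 26*20 + 4*(-5) = 520 - 20 = 500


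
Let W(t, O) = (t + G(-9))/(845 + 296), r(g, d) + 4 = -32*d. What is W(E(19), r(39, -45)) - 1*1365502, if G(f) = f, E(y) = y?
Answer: -1558037772/1141 ≈ -1.3655e+6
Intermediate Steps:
r(g, d) = -4 - 32*d
W(t, O) = -9/1141 + t/1141 (W(t, O) = (t - 9)/(845 + 296) = (-9 + t)/1141 = (-9 + t)*(1/1141) = -9/1141 + t/1141)
W(E(19), r(39, -45)) - 1*1365502 = (-9/1141 + (1/1141)*19) - 1*1365502 = (-9/1141 + 19/1141) - 1365502 = 10/1141 - 1365502 = -1558037772/1141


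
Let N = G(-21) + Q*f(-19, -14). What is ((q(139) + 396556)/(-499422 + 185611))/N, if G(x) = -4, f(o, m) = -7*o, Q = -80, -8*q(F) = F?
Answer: 3172309/26721634272 ≈ 0.00011872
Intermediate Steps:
q(F) = -F/8
N = -10644 (N = -4 - (-560)*(-19) = -4 - 80*133 = -4 - 10640 = -10644)
((q(139) + 396556)/(-499422 + 185611))/N = ((-1/8*139 + 396556)/(-499422 + 185611))/(-10644) = ((-139/8 + 396556)/(-313811))*(-1/10644) = ((3172309/8)*(-1/313811))*(-1/10644) = -3172309/2510488*(-1/10644) = 3172309/26721634272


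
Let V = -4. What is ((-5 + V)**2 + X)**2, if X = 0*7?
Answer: 6561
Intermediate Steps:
X = 0
((-5 + V)**2 + X)**2 = ((-5 - 4)**2 + 0)**2 = ((-9)**2 + 0)**2 = (81 + 0)**2 = 81**2 = 6561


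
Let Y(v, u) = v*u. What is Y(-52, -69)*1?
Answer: 3588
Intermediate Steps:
Y(v, u) = u*v
Y(-52, -69)*1 = -69*(-52)*1 = 3588*1 = 3588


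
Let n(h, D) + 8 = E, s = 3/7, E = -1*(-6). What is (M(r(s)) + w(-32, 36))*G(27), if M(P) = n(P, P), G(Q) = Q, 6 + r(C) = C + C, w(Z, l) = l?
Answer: 918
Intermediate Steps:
E = 6
s = 3/7 (s = 3*(1/7) = 3/7 ≈ 0.42857)
r(C) = -6 + 2*C (r(C) = -6 + (C + C) = -6 + 2*C)
n(h, D) = -2 (n(h, D) = -8 + 6 = -2)
M(P) = -2
(M(r(s)) + w(-32, 36))*G(27) = (-2 + 36)*27 = 34*27 = 918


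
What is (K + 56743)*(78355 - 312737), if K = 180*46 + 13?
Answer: -15243267752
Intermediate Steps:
K = 8293 (K = 8280 + 13 = 8293)
(K + 56743)*(78355 - 312737) = (8293 + 56743)*(78355 - 312737) = 65036*(-234382) = -15243267752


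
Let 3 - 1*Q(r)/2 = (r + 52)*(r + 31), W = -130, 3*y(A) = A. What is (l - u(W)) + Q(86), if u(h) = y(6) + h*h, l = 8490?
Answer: -40698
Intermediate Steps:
y(A) = A/3
u(h) = 2 + h² (u(h) = (⅓)*6 + h*h = 2 + h²)
Q(r) = 6 - 2*(31 + r)*(52 + r) (Q(r) = 6 - 2*(r + 52)*(r + 31) = 6 - 2*(52 + r)*(31 + r) = 6 - 2*(31 + r)*(52 + r))
(l - u(W)) + Q(86) = (8490 - (2 + (-130)²)) + (-3218 - 166*86 - 2*86²) = (8490 - (2 + 16900)) + (-3218 - 14276 - 2*7396) = (8490 - 1*16902) + (-3218 - 14276 - 14792) = (8490 - 16902) - 32286 = -8412 - 32286 = -40698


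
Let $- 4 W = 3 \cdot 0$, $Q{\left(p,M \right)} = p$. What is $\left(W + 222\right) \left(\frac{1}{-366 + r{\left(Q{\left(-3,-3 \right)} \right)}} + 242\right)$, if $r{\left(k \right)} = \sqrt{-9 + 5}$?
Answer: $\frac{1799196447}{33490} - \frac{111 i}{33490} \approx 53723.0 - 0.0033144 i$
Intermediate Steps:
$r{\left(k \right)} = 2 i$ ($r{\left(k \right)} = \sqrt{-4} = 2 i$)
$W = 0$ ($W = - \frac{3 \cdot 0}{4} = \left(- \frac{1}{4}\right) 0 = 0$)
$\left(W + 222\right) \left(\frac{1}{-366 + r{\left(Q{\left(-3,-3 \right)} \right)}} + 242\right) = \left(0 + 222\right) \left(\frac{1}{-366 + 2 i} + 242\right) = 222 \left(\frac{-366 - 2 i}{133960} + 242\right) = 222 \left(242 + \frac{-366 - 2 i}{133960}\right) = 53724 + \frac{111 \left(-366 - 2 i\right)}{66980}$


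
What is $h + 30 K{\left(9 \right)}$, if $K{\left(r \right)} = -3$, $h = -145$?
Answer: $-235$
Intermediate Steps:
$h + 30 K{\left(9 \right)} = -145 + 30 \left(-3\right) = -145 - 90 = -235$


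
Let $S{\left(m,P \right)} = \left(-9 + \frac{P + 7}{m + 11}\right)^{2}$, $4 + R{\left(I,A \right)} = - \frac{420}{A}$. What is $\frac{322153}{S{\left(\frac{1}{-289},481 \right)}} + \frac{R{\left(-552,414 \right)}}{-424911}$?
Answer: $\frac{23848279844044558117}{92651295212977275} \approx 257.4$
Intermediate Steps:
$R{\left(I,A \right)} = -4 - \frac{420}{A}$
$S{\left(m,P \right)} = \left(-9 + \frac{7 + P}{11 + m}\right)^{2}$
$\frac{322153}{S{\left(\frac{1}{-289},481 \right)}} + \frac{R{\left(-552,414 \right)}}{-424911} = \frac{322153}{\frac{1}{\left(11 + \frac{1}{-289}\right)^{2}} \left(92 - 481 + \frac{9}{-289}\right)^{2}} + \frac{-4 - \frac{420}{414}}{-424911} = \frac{322153}{\frac{1}{\left(11 - \frac{1}{289}\right)^{2}} \left(92 - 481 + 9 \left(- \frac{1}{289}\right)\right)^{2}} + \left(-4 - \frac{70}{69}\right) \left(- \frac{1}{424911}\right) = \frac{322153}{\frac{1}{\frac{10099684}{83521}} \left(92 - 481 - \frac{9}{289}\right)^{2}} + \left(-4 - \frac{70}{69}\right) \left(- \frac{1}{424911}\right) = \frac{322153}{\frac{83521}{10099684} \left(- \frac{112430}{289}\right)^{2}} - - \frac{346}{29318859} = \frac{322153}{\frac{83521}{10099684} \cdot \frac{12640504900}{83521}} + \frac{346}{29318859} = \frac{322153}{\frac{3160126225}{2524921}} + \frac{346}{29318859} = 322153 \cdot \frac{2524921}{3160126225} + \frac{346}{29318859} = \frac{813410874913}{3160126225} + \frac{346}{29318859} = \frac{23848279844044558117}{92651295212977275}$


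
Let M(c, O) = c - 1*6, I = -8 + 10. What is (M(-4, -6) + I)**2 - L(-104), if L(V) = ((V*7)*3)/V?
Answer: 43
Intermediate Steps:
I = 2
M(c, O) = -6 + c (M(c, O) = c - 6 = -6 + c)
L(V) = 21 (L(V) = ((7*V)*3)/V = (21*V)/V = 21)
(M(-4, -6) + I)**2 - L(-104) = ((-6 - 4) + 2)**2 - 1*21 = (-10 + 2)**2 - 21 = (-8)**2 - 21 = 64 - 21 = 43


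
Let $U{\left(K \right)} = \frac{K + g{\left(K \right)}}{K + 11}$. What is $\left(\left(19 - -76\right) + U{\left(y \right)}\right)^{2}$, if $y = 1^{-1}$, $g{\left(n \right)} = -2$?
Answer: $\frac{1297321}{144} \approx 9009.2$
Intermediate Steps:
$y = 1$
$U{\left(K \right)} = \frac{-2 + K}{11 + K}$ ($U{\left(K \right)} = \frac{K - 2}{K + 11} = \frac{-2 + K}{11 + K}$)
$\left(\left(19 - -76\right) + U{\left(y \right)}\right)^{2} = \left(\left(19 - -76\right) + \frac{-2 + 1}{11 + 1}\right)^{2} = \left(\left(19 + 76\right) + \frac{1}{12} \left(-1\right)\right)^{2} = \left(95 + \frac{1}{12} \left(-1\right)\right)^{2} = \left(95 - \frac{1}{12}\right)^{2} = \left(\frac{1139}{12}\right)^{2} = \frac{1297321}{144}$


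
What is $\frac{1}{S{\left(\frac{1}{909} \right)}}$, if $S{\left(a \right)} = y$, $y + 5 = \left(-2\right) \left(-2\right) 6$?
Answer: $\frac{1}{19} \approx 0.052632$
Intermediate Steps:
$y = 19$ ($y = -5 + \left(-2\right) \left(-2\right) 6 = -5 + 4 \cdot 6 = -5 + 24 = 19$)
$S{\left(a \right)} = 19$
$\frac{1}{S{\left(\frac{1}{909} \right)}} = \frac{1}{19}$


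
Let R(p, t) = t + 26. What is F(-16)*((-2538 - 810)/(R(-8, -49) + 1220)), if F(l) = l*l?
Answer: -95232/133 ≈ -716.03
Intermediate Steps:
R(p, t) = 26 + t
F(l) = l²
F(-16)*((-2538 - 810)/(R(-8, -49) + 1220)) = (-16)²*((-2538 - 810)/((26 - 49) + 1220)) = 256*(-3348/(-23 + 1220)) = 256*(-3348/1197) = 256*(-3348*1/1197) = 256*(-372/133) = -95232/133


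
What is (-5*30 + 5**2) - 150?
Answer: -275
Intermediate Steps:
(-5*30 + 5**2) - 150 = (-150 + 25) - 150 = -125 - 150 = -275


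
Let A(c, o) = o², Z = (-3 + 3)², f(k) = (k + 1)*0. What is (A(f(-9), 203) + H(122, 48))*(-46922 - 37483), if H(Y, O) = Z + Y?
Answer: -3488543055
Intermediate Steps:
f(k) = 0 (f(k) = (1 + k)*0 = 0)
Z = 0 (Z = 0² = 0)
H(Y, O) = Y (H(Y, O) = 0 + Y = Y)
(A(f(-9), 203) + H(122, 48))*(-46922 - 37483) = (203² + 122)*(-46922 - 37483) = (41209 + 122)*(-84405) = 41331*(-84405) = -3488543055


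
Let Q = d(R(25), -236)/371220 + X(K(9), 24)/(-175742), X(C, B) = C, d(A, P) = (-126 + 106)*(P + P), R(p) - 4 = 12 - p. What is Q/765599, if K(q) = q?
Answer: 82783175/2497343561839938 ≈ 3.3148e-8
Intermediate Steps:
R(p) = 16 - p (R(p) = 4 + (12 - p) = 16 - p)
d(A, P) = -40*P
Q = 82783175/3261947262 (Q = -40*(-236)/371220 + 9/(-175742) = 9440*(1/371220) + 9*(-1/175742) = 472/18561 - 9/175742 = 82783175/3261947262 ≈ 0.025378)
Q/765599 = (82783175/3261947262)/765599 = (82783175/3261947262)*(1/765599) = 82783175/2497343561839938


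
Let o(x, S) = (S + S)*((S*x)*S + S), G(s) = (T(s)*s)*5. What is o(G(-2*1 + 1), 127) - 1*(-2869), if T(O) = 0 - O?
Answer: -20448703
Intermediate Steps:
T(O) = -O
G(s) = -5*s² (G(s) = ((-s)*s)*5 = -s²*5 = -5*s²)
o(x, S) = 2*S*(S + x*S²) (o(x, S) = (2*S)*(x*S² + S) = (2*S)*(S + x*S²) = 2*S*(S + x*S²))
o(G(-2*1 + 1), 127) - 1*(-2869) = 2*127²*(1 + 127*(-5*(-2*1 + 1)²)) - 1*(-2869) = 2*16129*(1 + 127*(-5*(-2 + 1)²)) + 2869 = 2*16129*(1 + 127*(-5*(-1)²)) + 2869 = 2*16129*(1 + 127*(-5*1)) + 2869 = 2*16129*(1 + 127*(-5)) + 2869 = 2*16129*(1 - 635) + 2869 = 2*16129*(-634) + 2869 = -20451572 + 2869 = -20448703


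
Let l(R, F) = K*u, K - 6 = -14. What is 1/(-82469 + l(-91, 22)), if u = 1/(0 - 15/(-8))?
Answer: -15/1237099 ≈ -1.2125e-5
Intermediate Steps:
u = 8/15 (u = 1/(0 - 15*(-⅛)) = 1/(0 + 15/8) = 1/(15/8) = 8/15 ≈ 0.53333)
K = -8 (K = 6 - 14 = -8)
l(R, F) = -64/15 (l(R, F) = -8*8/15 = -64/15)
1/(-82469 + l(-91, 22)) = 1/(-82469 - 64/15) = 1/(-1237099/15) = -15/1237099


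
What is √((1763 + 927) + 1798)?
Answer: 2*√1122 ≈ 66.993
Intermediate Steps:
√((1763 + 927) + 1798) = √(2690 + 1798) = √4488 = 2*√1122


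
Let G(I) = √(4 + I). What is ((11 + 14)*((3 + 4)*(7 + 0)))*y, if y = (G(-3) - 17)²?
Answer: 313600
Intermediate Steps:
y = 256 (y = (√(4 - 3) - 17)² = (√1 - 17)² = (1 - 17)² = (-16)² = 256)
((11 + 14)*((3 + 4)*(7 + 0)))*y = ((11 + 14)*((3 + 4)*(7 + 0)))*256 = (25*(7*7))*256 = (25*49)*256 = 1225*256 = 313600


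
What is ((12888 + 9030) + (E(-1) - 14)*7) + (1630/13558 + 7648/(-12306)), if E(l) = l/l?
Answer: 910409170448/41711187 ≈ 21827.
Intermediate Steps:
E(l) = 1
((12888 + 9030) + (E(-1) - 14)*7) + (1630/13558 + 7648/(-12306)) = ((12888 + 9030) + (1 - 14)*7) + (1630/13558 + 7648/(-12306)) = (21918 - 13*7) + (1630*(1/13558) + 7648*(-1/12306)) = (21918 - 91) + (815/6779 - 3824/6153) = 21827 - 20908201/41711187 = 910409170448/41711187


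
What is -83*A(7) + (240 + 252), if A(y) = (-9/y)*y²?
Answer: 5721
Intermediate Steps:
A(y) = -9*y
-83*A(7) + (240 + 252) = -(-747)*7 + (240 + 252) = -83*(-63) + 492 = 5229 + 492 = 5721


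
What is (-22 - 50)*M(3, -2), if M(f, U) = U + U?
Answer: 288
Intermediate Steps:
M(f, U) = 2*U
(-22 - 50)*M(3, -2) = (-22 - 50)*(2*(-2)) = -72*(-4) = 288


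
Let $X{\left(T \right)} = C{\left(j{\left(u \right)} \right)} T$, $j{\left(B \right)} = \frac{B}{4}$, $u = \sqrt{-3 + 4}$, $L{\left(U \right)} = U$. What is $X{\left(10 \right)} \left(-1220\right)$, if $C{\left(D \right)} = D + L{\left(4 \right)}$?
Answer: $-51850$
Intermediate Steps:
$u = 1$ ($u = \sqrt{1} = 1$)
$j{\left(B \right)} = \frac{B}{4}$ ($j{\left(B \right)} = B \frac{1}{4} = \frac{B}{4}$)
$C{\left(D \right)} = 4 + D$ ($C{\left(D \right)} = D + 4 = 4 + D$)
$X{\left(T \right)} = \frac{17 T}{4}$ ($X{\left(T \right)} = \left(4 + \frac{1}{4} \cdot 1\right) T = \left(4 + \frac{1}{4}\right) T = \frac{17 T}{4}$)
$X{\left(10 \right)} \left(-1220\right) = \frac{17}{4} \cdot 10 \left(-1220\right) = \frac{85}{2} \left(-1220\right) = -51850$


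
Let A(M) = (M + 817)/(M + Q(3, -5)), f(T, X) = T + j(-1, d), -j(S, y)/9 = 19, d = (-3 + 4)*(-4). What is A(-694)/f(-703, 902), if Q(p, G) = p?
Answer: 123/603934 ≈ 0.00020366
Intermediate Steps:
d = -4 (d = 1*(-4) = -4)
j(S, y) = -171 (j(S, y) = -9*19 = -171)
f(T, X) = -171 + T (f(T, X) = T - 171 = -171 + T)
A(M) = (817 + M)/(3 + M) (A(M) = (M + 817)/(M + 3) = (817 + M)/(3 + M))
A(-694)/f(-703, 902) = ((817 - 694)/(3 - 694))/(-171 - 703) = (123/(-691))/(-874) = -1/691*123*(-1/874) = -123/691*(-1/874) = 123/603934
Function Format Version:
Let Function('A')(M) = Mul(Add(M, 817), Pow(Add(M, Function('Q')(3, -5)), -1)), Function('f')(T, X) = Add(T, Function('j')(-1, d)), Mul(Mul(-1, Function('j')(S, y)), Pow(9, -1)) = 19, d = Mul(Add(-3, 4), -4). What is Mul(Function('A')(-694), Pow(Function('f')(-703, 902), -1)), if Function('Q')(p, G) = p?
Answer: Rational(123, 603934) ≈ 0.00020366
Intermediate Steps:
d = -4 (d = Mul(1, -4) = -4)
Function('j')(S, y) = -171 (Function('j')(S, y) = Mul(-9, 19) = -171)
Function('f')(T, X) = Add(-171, T) (Function('f')(T, X) = Add(T, -171) = Add(-171, T))
Function('A')(M) = Mul(Pow(Add(3, M), -1), Add(817, M)) (Function('A')(M) = Mul(Add(M, 817), Pow(Add(M, 3), -1)) = Mul(Add(817, M), Pow(Add(3, M), -1)) = Mul(Pow(Add(3, M), -1), Add(817, M)))
Mul(Function('A')(-694), Pow(Function('f')(-703, 902), -1)) = Mul(Mul(Pow(Add(3, -694), -1), Add(817, -694)), Pow(Add(-171, -703), -1)) = Mul(Mul(Pow(-691, -1), 123), Pow(-874, -1)) = Mul(Mul(Rational(-1, 691), 123), Rational(-1, 874)) = Mul(Rational(-123, 691), Rational(-1, 874)) = Rational(123, 603934)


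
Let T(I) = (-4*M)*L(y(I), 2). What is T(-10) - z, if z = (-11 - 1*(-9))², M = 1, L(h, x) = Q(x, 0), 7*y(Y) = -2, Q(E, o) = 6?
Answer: -28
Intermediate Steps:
y(Y) = -2/7 (y(Y) = (⅐)*(-2) = -2/7)
L(h, x) = 6
T(I) = -24 (T(I) = -4*1*6 = -4*6 = -24)
z = 4 (z = (-11 + 9)² = (-2)² = 4)
T(-10) - z = -24 - 1*4 = -24 - 4 = -28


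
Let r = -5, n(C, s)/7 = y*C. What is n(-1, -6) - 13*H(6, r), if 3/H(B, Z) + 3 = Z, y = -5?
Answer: 319/8 ≈ 39.875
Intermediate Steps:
n(C, s) = -35*C (n(C, s) = 7*(-5*C) = -35*C)
H(B, Z) = 3/(-3 + Z)
n(-1, -6) - 13*H(6, r) = -35*(-1) - 39/(-3 - 5) = 35 - 39/(-8) = 35 - 39*(-1)/8 = 35 - 13*(-3/8) = 35 + 39/8 = 319/8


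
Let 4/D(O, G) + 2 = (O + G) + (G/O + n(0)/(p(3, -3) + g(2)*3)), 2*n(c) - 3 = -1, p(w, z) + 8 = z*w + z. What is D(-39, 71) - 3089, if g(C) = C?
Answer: -47404699/15347 ≈ -3088.9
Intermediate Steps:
p(w, z) = -8 + z + w*z (p(w, z) = -8 + (z*w + z) = -8 + (w*z + z) = -8 + (z + w*z) = -8 + z + w*z)
n(c) = 1 (n(c) = 3/2 + (½)*(-1) = 3/2 - ½ = 1)
D(O, G) = 4/(-29/14 + G + O + G/O) (D(O, G) = 4/(-2 + ((O + G) + (G/O + 1/((-8 - 3 + 3*(-3)) + 2*3)))) = 4/(-2 + ((G + O) + (G/O + 1/((-8 - 3 - 9) + 6)))) = 4/(-2 + ((G + O) + (G/O + 1/(-20 + 6)))) = 4/(-2 + ((G + O) + (G/O + 1/(-14)))) = 4/(-2 + ((G + O) + (G/O + 1*(-1/14)))) = 4/(-2 + ((G + O) + (G/O - 1/14))) = 4/(-2 + ((G + O) + (-1/14 + G/O))) = 4/(-2 + (-1/14 + G + O + G/O)) = 4/(-29/14 + G + O + G/O))
D(-39, 71) - 3089 = 56*(-39)/(-29*(-39) + 14*71 + 14*(-39)² + 14*71*(-39)) - 3089 = 56*(-39)/(1131 + 994 + 14*1521 - 38766) - 3089 = 56*(-39)/(1131 + 994 + 21294 - 38766) - 3089 = 56*(-39)/(-15347) - 3089 = 56*(-39)*(-1/15347) - 3089 = 2184/15347 - 3089 = -47404699/15347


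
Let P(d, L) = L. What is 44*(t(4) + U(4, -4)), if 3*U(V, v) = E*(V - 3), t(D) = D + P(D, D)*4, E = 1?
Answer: 2684/3 ≈ 894.67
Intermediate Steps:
t(D) = 5*D (t(D) = D + D*4 = D + 4*D = 5*D)
U(V, v) = -1 + V/3 (U(V, v) = (1*(V - 3))/3 = (1*(-3 + V))/3 = (-3 + V)/3 = -1 + V/3)
44*(t(4) + U(4, -4)) = 44*(5*4 + (-1 + (⅓)*4)) = 44*(20 + (-1 + 4/3)) = 44*(20 + ⅓) = 44*(61/3) = 2684/3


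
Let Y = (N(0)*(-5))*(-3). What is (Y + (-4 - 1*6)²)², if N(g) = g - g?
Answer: 10000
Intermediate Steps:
N(g) = 0
Y = 0 (Y = (0*(-5))*(-3) = 0*(-3) = 0)
(Y + (-4 - 1*6)²)² = (0 + (-4 - 1*6)²)² = (0 + (-4 - 6)²)² = (0 + (-10)²)² = (0 + 100)² = 100² = 10000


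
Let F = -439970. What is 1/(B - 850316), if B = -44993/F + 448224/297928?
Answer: -16384922770/13932335663871847 ≈ -1.1760e-6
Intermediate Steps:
B = 26326223473/16384922770 (B = -44993/(-439970) + 448224/297928 = -44993*(-1/439970) + 448224*(1/297928) = 44993/439970 + 56028/37241 = 26326223473/16384922770 ≈ 1.6067)
1/(B - 850316) = 1/(26326223473/16384922770 - 850316) = 1/(-13932335663871847/16384922770) = -16384922770/13932335663871847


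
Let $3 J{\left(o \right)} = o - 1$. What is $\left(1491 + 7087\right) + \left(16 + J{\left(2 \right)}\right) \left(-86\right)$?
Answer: $\frac{21520}{3} \approx 7173.3$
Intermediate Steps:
$J{\left(o \right)} = - \frac{1}{3} + \frac{o}{3}$ ($J{\left(o \right)} = \frac{o - 1}{3} = \frac{-1 + o}{3} = - \frac{1}{3} + \frac{o}{3}$)
$\left(1491 + 7087\right) + \left(16 + J{\left(2 \right)}\right) \left(-86\right) = \left(1491 + 7087\right) + \left(16 + \left(- \frac{1}{3} + \frac{1}{3} \cdot 2\right)\right) \left(-86\right) = 8578 + \left(16 + \left(- \frac{1}{3} + \frac{2}{3}\right)\right) \left(-86\right) = 8578 + \left(16 + \frac{1}{3}\right) \left(-86\right) = 8578 + \frac{49}{3} \left(-86\right) = 8578 - \frac{4214}{3} = \frac{21520}{3}$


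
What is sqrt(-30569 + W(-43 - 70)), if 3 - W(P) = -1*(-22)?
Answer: 2*I*sqrt(7647) ≈ 174.89*I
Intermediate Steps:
W(P) = -19 (W(P) = 3 - (-1)*(-22) = 3 - 1*22 = 3 - 22 = -19)
sqrt(-30569 + W(-43 - 70)) = sqrt(-30569 - 19) = sqrt(-30588) = 2*I*sqrt(7647)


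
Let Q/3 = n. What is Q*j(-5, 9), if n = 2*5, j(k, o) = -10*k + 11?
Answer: 1830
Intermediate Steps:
j(k, o) = 11 - 10*k
n = 10
Q = 30 (Q = 3*10 = 30)
Q*j(-5, 9) = 30*(11 - 10*(-5)) = 30*(11 + 50) = 30*61 = 1830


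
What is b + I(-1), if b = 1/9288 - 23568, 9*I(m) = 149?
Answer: -218745815/9288 ≈ -23551.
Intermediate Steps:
I(m) = 149/9 (I(m) = (1/9)*149 = 149/9)
b = -218899583/9288 (b = 1/9288 - 23568 = -218899583/9288 ≈ -23568.)
b + I(-1) = -218899583/9288 + 149/9 = -218745815/9288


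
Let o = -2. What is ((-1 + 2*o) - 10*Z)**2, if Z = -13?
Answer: 15625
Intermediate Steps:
((-1 + 2*o) - 10*Z)**2 = ((-1 + 2*(-2)) - 10*(-13))**2 = ((-1 - 4) + 130)**2 = (-5 + 130)**2 = 125**2 = 15625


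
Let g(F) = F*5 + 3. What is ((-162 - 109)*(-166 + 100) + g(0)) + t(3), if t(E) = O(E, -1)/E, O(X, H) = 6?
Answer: 17891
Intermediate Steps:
t(E) = 6/E
g(F) = 3 + 5*F (g(F) = 5*F + 3 = 3 + 5*F)
((-162 - 109)*(-166 + 100) + g(0)) + t(3) = ((-162 - 109)*(-166 + 100) + (3 + 5*0)) + 6/3 = (-271*(-66) + (3 + 0)) + 6*(1/3) = (17886 + 3) + 2 = 17889 + 2 = 17891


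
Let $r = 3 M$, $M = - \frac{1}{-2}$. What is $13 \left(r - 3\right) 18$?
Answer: $-351$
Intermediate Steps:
$M = \frac{1}{2}$ ($M = \left(-1\right) \left(- \frac{1}{2}\right) = \frac{1}{2} \approx 0.5$)
$r = \frac{3}{2}$ ($r = 3 \cdot \frac{1}{2} = \frac{3}{2} \approx 1.5$)
$13 \left(r - 3\right) 18 = 13 \left(\frac{3}{2} - 3\right) 18 = 13 \left(- \frac{3}{2}\right) 18 = \left(- \frac{39}{2}\right) 18 = -351$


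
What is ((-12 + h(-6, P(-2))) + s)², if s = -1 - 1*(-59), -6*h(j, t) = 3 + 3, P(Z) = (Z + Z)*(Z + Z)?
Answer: 2025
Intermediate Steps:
P(Z) = 4*Z² (P(Z) = (2*Z)*(2*Z) = 4*Z²)
h(j, t) = -1 (h(j, t) = -(3 + 3)/6 = -⅙*6 = -1)
s = 58 (s = -1 + 59 = 58)
((-12 + h(-6, P(-2))) + s)² = ((-12 - 1) + 58)² = (-13 + 58)² = 45² = 2025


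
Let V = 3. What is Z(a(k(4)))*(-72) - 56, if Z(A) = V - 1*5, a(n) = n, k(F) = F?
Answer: 88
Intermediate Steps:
Z(A) = -2 (Z(A) = 3 - 1*5 = 3 - 5 = -2)
Z(a(k(4)))*(-72) - 56 = -2*(-72) - 56 = 144 - 56 = 88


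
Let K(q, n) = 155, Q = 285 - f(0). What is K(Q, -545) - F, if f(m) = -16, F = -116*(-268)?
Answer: -30933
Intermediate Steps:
F = 31088
Q = 301 (Q = 285 - 1*(-16) = 285 + 16 = 301)
K(Q, -545) - F = 155 - 1*31088 = 155 - 31088 = -30933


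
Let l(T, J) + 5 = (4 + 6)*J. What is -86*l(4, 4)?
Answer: -3010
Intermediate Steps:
l(T, J) = -5 + 10*J (l(T, J) = -5 + (4 + 6)*J = -5 + 10*J)
-86*l(4, 4) = -86*(-5 + 10*4) = -86*(-5 + 40) = -86*35 = -3010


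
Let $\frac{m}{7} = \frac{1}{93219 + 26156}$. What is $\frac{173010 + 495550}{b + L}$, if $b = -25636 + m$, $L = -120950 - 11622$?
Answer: $- \frac{79809350000}{18886079993} \approx -4.2258$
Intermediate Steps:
$m = \frac{7}{119375}$ ($m = \frac{7}{93219 + 26156} = \frac{7}{119375} \approx 5.8639 \cdot 10^{-5}$)
$L = -132572$
$b = - \frac{3060297493}{119375}$ ($b = -25636 + \frac{7}{119375} = - \frac{3060297493}{119375} \approx -25636.0$)
$\frac{173010 + 495550}{b + L} = \frac{173010 + 495550}{- \frac{3060297493}{119375} - 132572} = \frac{668560}{- \frac{18886079993}{119375}} = 668560 \left(- \frac{119375}{18886079993}\right) = - \frac{79809350000}{18886079993}$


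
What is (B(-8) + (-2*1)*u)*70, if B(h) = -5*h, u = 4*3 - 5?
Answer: 1820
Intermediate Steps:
u = 7 (u = 12 - 5 = 7)
(B(-8) + (-2*1)*u)*70 = (-5*(-8) - 2*1*7)*70 = (40 - 2*7)*70 = (40 - 14)*70 = 26*70 = 1820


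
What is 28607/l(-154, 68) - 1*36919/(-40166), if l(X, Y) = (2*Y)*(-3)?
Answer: -566982905/8193864 ≈ -69.196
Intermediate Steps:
l(X, Y) = -6*Y
28607/l(-154, 68) - 1*36919/(-40166) = 28607/((-6*68)) - 1*36919/(-40166) = 28607/(-408) - 36919*(-1/40166) = 28607*(-1/408) + 36919/40166 = -28607/408 + 36919/40166 = -566982905/8193864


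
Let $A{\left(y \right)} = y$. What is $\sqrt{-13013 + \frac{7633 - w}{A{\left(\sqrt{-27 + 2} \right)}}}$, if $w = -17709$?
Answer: $\frac{\sqrt{-325325 - 126710 i}}{5} \approx 21.82 - 116.14 i$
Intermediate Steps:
$\sqrt{-13013 + \frac{7633 - w}{A{\left(\sqrt{-27 + 2} \right)}}} = \sqrt{-13013 + \frac{7633 - -17709}{\sqrt{-27 + 2}}} = \sqrt{-13013 + \frac{7633 + 17709}{\sqrt{-25}}} = \sqrt{-13013 + \frac{25342}{5 i}} = \sqrt{-13013 + 25342 \left(- \frac{i}{5}\right)} = \sqrt{-13013 - \frac{25342 i}{5}}$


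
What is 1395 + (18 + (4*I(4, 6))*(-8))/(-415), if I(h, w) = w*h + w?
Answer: 579867/415 ≈ 1397.3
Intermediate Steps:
I(h, w) = w + h*w (I(h, w) = h*w + w = w + h*w)
1395 + (18 + (4*I(4, 6))*(-8))/(-415) = 1395 + (18 + (4*(6*(1 + 4)))*(-8))/(-415) = 1395 + (18 + (4*(6*5))*(-8))*(-1/415) = 1395 + (18 + (4*30)*(-8))*(-1/415) = 1395 + (18 + 120*(-8))*(-1/415) = 1395 + (18 - 960)*(-1/415) = 1395 - 942*(-1/415) = 1395 + 942/415 = 579867/415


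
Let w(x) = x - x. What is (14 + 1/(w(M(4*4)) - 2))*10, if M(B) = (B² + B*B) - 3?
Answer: 135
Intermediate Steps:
M(B) = -3 + 2*B² (M(B) = (B² + B²) - 3 = 2*B² - 3 = -3 + 2*B²)
w(x) = 0
(14 + 1/(w(M(4*4)) - 2))*10 = (14 + 1/(0 - 2))*10 = (14 + 1/(-2))*10 = (14 - ½)*10 = (27/2)*10 = 135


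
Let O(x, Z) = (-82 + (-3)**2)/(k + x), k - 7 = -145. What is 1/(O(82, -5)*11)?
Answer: 56/803 ≈ 0.069739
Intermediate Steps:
k = -138 (k = 7 - 145 = -138)
O(x, Z) = -73/(-138 + x) (O(x, Z) = (-82 + (-3)**2)/(-138 + x) = (-82 + 9)/(-138 + x) = -73/(-138 + x))
1/(O(82, -5)*11) = 1/(-73/(-138 + 82)*11) = 1/(-73/(-56)*11) = 1/(-73*(-1/56)*11) = 1/((73/56)*11) = 1/(803/56) = 56/803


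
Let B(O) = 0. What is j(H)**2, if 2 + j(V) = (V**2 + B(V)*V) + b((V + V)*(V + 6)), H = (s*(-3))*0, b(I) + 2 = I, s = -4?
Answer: 16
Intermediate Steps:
b(I) = -2 + I
H = 0 (H = -4*(-3)*0 = 12*0 = 0)
j(V) = -4 + V**2 + 2*V*(6 + V) (j(V) = -2 + ((V**2 + 0*V) + (-2 + (V + V)*(V + 6))) = -2 + ((V**2 + 0) + (-2 + (2*V)*(6 + V))) = -2 + (V**2 + (-2 + 2*V*(6 + V))) = -2 + (-2 + V**2 + 2*V*(6 + V)) = -4 + V**2 + 2*V*(6 + V))
j(H)**2 = (-4 + 3*0**2 + 12*0)**2 = (-4 + 3*0 + 0)**2 = (-4 + 0 + 0)**2 = (-4)**2 = 16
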